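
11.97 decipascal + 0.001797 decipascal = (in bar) 1.197e-05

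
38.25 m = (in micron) 3.825e+07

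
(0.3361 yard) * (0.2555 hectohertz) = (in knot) 15.26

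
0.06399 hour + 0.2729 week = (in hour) 45.91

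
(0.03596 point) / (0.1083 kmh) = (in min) 7.028e-06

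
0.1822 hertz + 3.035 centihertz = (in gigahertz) 2.126e-10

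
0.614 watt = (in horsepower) 0.0008234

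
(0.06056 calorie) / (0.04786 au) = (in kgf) 3.609e-12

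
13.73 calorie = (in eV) 3.586e+20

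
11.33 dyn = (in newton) 0.0001133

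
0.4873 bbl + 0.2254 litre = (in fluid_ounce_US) 2627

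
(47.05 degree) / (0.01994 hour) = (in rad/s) 0.01144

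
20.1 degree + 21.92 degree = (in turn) 0.1167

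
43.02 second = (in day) 0.0004979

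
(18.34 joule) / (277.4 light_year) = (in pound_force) 1.571e-18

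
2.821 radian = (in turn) 0.449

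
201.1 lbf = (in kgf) 91.22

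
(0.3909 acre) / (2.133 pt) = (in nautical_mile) 1135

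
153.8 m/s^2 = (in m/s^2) 153.8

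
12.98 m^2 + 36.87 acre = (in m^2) 1.492e+05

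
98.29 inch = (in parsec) 8.091e-17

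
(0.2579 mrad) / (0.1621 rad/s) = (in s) 0.001591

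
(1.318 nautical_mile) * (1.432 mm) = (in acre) 0.0008637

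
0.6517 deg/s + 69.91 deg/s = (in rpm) 11.76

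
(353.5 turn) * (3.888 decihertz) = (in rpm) 8246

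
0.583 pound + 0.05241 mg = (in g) 264.4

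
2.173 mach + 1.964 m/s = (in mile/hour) 1660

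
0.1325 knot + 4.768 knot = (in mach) 0.007404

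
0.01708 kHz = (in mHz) 1.708e+04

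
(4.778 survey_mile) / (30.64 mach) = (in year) 2.337e-08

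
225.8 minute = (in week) 0.0224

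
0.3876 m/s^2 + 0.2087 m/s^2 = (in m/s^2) 0.5963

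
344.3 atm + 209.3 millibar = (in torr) 2.618e+05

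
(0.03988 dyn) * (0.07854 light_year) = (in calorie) 7.082e+07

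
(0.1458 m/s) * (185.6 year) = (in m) 8.534e+08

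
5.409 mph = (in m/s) 2.418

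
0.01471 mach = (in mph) 11.2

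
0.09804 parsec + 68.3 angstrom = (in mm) 3.025e+18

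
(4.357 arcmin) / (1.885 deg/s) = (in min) 0.0006421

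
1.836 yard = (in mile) 0.001043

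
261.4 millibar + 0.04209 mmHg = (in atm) 0.258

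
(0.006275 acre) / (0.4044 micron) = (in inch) 2.472e+09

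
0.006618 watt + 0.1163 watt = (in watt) 0.1229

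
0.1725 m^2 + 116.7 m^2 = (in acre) 0.02888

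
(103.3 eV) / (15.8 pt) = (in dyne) 2.969e-10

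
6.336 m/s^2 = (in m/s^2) 6.336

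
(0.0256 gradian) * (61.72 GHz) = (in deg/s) 1.422e+09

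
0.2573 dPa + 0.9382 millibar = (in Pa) 93.85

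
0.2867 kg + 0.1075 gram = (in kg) 0.2868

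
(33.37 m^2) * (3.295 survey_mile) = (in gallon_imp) 3.892e+07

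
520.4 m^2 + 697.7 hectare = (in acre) 1724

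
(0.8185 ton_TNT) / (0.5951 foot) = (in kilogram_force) 1.925e+09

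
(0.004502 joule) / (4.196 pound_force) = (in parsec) 7.817e-21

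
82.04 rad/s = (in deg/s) 4701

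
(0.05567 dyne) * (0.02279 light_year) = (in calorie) 2.869e+07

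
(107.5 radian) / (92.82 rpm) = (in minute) 0.1843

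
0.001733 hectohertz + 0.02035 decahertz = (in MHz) 3.768e-07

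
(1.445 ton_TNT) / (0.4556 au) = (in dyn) 8871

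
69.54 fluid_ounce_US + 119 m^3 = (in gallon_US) 3.144e+04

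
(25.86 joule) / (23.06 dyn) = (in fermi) 1.121e+20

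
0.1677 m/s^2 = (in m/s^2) 0.1677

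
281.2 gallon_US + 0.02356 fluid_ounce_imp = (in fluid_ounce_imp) 3.746e+04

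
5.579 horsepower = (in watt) 4160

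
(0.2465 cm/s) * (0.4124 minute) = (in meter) 0.06099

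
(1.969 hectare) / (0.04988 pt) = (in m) 1.119e+09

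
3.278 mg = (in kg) 3.278e-06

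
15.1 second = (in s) 15.1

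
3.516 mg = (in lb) 7.751e-06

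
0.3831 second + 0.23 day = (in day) 0.23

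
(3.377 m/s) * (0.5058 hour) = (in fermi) 6.149e+18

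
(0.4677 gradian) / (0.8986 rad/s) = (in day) 9.463e-08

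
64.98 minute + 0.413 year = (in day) 150.8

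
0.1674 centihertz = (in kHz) 1.674e-06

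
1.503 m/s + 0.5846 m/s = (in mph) 4.67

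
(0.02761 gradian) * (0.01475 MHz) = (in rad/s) 6.397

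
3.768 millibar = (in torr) 2.826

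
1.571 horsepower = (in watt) 1171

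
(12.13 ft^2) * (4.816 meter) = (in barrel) 34.14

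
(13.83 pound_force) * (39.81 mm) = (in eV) 1.529e+19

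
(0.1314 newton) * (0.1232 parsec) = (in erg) 4.995e+21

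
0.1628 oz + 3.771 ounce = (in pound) 0.2459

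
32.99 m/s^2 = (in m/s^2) 32.99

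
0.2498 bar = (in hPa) 249.8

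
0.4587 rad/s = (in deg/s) 26.28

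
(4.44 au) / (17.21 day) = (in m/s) 4.467e+05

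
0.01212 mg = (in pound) 2.672e-08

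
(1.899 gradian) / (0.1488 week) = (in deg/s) 1.899e-05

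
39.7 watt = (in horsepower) 0.05324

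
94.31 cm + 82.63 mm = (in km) 0.001026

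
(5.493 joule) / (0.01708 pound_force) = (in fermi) 7.23e+16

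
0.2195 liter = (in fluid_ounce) 7.422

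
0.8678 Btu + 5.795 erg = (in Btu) 0.8678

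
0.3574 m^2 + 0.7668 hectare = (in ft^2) 8.254e+04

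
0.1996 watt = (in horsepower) 0.0002677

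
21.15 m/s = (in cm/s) 2115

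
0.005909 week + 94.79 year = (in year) 94.79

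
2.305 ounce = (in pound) 0.1441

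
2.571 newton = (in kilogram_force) 0.2622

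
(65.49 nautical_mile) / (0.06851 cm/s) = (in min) 2.951e+06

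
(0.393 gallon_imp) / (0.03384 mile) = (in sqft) 0.0003531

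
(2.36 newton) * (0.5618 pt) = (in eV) 2.919e+15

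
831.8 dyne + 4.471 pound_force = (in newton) 19.9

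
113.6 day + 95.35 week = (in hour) 1.875e+04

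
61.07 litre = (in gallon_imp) 13.43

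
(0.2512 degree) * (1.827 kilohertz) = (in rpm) 76.49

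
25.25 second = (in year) 8.007e-07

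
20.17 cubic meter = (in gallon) 5328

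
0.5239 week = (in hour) 88.02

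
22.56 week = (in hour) 3790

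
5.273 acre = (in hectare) 2.134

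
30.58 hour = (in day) 1.274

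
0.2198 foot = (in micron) 6.7e+04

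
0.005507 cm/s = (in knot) 0.000107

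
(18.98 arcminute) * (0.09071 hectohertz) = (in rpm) 0.4782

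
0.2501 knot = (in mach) 0.0003779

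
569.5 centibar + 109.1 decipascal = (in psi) 82.6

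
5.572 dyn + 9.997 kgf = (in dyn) 9.804e+06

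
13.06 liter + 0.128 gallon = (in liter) 13.54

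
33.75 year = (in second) 1.064e+09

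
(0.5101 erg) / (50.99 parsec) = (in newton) 3.242e-26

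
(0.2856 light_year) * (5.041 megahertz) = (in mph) 3.047e+22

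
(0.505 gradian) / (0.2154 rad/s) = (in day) 4.262e-07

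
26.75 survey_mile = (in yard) 4.708e+04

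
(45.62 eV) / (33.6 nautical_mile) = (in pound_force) 2.641e-23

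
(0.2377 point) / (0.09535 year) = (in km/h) 1.004e-10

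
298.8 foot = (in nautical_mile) 0.04918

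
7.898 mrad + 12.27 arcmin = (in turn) 0.001825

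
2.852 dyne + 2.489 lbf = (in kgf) 1.129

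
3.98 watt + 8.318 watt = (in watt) 12.3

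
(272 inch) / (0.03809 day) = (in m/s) 0.002099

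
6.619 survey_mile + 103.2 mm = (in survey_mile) 6.619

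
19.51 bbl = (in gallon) 819.4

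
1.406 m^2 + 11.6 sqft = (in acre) 0.0006137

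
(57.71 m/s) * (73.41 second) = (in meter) 4236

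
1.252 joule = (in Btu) 0.001187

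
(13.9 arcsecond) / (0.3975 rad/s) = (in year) 5.376e-12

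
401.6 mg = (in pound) 0.0008854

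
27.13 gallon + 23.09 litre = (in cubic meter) 0.1258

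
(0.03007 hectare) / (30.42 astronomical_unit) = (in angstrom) 0.6608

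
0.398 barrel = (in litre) 63.28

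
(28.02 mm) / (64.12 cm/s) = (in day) 5.058e-07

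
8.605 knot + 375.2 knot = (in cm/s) 1.974e+04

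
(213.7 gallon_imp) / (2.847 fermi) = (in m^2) 3.412e+14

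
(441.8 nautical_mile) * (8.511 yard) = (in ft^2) 6.854e+07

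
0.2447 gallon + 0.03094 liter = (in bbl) 0.006021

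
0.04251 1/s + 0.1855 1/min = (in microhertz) 4.56e+04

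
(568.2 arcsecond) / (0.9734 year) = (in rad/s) 8.974e-11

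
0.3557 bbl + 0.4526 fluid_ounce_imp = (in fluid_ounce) 1913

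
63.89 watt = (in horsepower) 0.08568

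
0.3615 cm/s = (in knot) 0.007027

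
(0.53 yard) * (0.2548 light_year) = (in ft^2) 1.257e+16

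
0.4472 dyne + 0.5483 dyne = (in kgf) 1.015e-06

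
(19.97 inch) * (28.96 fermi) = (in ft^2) 1.581e-13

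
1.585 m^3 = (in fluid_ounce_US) 5.36e+04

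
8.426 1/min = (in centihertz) 14.04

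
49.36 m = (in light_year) 5.217e-15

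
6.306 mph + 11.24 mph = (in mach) 0.02304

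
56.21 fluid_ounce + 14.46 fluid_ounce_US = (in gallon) 0.5521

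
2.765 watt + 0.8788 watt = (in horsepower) 0.004886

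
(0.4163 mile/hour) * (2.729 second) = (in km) 0.0005079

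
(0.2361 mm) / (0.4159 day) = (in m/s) 6.57e-09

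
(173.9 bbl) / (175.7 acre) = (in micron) 38.88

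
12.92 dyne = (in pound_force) 2.905e-05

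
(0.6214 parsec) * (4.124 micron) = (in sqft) 8.512e+11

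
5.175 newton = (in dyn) 5.175e+05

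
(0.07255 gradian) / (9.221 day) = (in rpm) 1.366e-08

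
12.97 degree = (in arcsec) 4.669e+04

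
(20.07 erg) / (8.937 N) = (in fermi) 2.246e+08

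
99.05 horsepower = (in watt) 7.386e+04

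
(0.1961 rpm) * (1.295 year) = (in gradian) 5.339e+07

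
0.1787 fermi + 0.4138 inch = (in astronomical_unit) 7.026e-14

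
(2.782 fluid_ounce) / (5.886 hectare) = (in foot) 4.586e-09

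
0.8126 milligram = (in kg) 8.126e-07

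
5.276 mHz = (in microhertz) 5276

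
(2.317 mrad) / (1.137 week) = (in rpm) 3.218e-08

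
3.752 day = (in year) 0.01028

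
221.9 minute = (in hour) 3.698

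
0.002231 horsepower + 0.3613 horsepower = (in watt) 271.1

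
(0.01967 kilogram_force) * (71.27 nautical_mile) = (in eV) 1.589e+23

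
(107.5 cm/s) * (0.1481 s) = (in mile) 9.893e-05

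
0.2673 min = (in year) 5.086e-07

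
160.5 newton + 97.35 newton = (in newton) 257.9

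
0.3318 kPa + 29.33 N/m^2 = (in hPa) 3.611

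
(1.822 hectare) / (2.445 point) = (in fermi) 2.112e+22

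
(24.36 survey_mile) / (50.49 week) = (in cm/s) 0.1284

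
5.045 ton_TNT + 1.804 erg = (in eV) 1.317e+29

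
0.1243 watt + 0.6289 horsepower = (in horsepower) 0.6291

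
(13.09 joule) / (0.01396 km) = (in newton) 0.9377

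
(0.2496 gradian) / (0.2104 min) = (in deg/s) 0.01779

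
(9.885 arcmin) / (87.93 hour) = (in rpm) 8.674e-08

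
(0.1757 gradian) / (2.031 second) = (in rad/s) 0.001359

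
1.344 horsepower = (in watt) 1002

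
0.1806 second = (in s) 0.1806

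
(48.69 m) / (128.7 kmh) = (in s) 1.362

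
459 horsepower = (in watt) 3.423e+05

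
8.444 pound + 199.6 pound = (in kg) 94.37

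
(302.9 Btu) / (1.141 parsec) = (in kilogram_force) 9.256e-13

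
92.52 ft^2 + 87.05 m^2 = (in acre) 0.02363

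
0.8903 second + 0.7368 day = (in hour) 17.68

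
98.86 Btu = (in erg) 1.043e+12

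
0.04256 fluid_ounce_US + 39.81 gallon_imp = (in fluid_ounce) 6120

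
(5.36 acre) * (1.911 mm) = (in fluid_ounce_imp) 1.459e+06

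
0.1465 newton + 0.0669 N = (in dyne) 2.134e+04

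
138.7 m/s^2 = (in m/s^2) 138.7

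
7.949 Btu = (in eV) 5.235e+22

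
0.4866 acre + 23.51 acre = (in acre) 24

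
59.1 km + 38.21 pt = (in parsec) 1.915e-12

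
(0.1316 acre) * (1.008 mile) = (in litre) 8.639e+08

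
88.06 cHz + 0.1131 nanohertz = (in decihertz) 8.806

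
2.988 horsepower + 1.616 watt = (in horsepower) 2.99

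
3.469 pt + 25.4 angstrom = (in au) 8.181e-15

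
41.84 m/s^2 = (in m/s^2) 41.84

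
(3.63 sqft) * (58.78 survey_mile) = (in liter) 3.19e+07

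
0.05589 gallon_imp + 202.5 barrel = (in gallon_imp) 7082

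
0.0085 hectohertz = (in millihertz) 850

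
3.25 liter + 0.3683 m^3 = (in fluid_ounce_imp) 1.308e+04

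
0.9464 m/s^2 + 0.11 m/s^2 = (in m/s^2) 1.056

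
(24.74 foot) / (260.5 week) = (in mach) 1.406e-10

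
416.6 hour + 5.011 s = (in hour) 416.6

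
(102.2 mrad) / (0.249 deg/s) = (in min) 0.3919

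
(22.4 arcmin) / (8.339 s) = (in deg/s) 0.04477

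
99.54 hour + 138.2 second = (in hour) 99.58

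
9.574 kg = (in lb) 21.11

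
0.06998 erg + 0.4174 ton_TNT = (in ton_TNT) 0.4174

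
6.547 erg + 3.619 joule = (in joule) 3.619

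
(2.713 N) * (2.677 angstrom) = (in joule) 7.263e-10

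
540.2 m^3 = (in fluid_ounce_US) 1.827e+07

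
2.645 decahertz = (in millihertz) 2.645e+04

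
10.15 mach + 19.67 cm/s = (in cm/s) 3.456e+05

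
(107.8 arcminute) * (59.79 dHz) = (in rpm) 1.79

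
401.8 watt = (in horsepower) 0.5388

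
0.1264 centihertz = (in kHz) 1.264e-06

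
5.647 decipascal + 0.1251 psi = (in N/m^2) 863.1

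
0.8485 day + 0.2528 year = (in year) 0.2551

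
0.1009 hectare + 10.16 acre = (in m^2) 4.213e+04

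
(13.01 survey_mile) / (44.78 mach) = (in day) 1.589e-05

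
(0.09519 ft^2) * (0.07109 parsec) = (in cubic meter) 1.94e+13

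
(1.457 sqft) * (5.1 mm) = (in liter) 0.6903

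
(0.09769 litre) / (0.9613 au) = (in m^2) 6.793e-16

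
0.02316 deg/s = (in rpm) 0.00386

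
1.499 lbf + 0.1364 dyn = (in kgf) 0.6799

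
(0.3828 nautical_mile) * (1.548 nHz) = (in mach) 3.223e-09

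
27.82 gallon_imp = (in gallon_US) 33.41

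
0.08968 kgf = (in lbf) 0.1977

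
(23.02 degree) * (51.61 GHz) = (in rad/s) 2.074e+10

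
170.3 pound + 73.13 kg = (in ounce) 5304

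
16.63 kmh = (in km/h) 16.63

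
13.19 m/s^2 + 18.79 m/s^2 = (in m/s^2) 31.98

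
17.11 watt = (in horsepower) 0.02294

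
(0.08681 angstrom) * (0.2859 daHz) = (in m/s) 2.482e-11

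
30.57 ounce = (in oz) 30.57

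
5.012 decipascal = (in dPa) 5.012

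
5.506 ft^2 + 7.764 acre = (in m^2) 3.142e+04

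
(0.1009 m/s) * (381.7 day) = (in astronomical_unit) 2.224e-05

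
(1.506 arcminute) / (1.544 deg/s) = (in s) 0.01626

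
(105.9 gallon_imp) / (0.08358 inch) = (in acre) 0.05604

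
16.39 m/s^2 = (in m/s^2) 16.39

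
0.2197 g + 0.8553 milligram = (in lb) 0.0004862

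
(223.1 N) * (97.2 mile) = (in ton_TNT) 0.008341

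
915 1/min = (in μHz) 1.525e+07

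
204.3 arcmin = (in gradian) 3.783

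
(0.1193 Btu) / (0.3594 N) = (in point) 9.927e+05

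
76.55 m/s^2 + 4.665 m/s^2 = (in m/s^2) 81.22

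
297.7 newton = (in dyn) 2.977e+07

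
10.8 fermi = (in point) 3.061e-11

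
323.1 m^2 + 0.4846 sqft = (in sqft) 3478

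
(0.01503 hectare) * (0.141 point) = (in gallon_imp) 1.645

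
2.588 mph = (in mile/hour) 2.588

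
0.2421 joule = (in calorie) 0.05786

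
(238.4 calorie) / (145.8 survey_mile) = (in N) 0.004251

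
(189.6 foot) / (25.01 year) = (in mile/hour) 1.639e-07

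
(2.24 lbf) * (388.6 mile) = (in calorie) 1.489e+06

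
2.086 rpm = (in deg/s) 12.52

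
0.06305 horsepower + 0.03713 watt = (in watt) 47.05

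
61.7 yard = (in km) 0.05642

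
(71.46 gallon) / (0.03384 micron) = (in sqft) 8.604e+07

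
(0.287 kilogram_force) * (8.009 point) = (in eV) 4.963e+16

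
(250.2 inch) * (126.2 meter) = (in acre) 0.1982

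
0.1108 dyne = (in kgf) 1.13e-07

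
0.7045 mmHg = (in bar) 0.0009393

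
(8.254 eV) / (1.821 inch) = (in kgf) 2.915e-18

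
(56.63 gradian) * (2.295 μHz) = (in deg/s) 0.000117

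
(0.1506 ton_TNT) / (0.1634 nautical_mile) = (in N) 2.082e+06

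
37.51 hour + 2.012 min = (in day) 1.564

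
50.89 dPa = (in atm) 5.022e-05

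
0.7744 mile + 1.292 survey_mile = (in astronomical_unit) 2.223e-08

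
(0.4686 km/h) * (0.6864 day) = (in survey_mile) 4.797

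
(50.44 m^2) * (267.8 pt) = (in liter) 4765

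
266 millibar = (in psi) 3.858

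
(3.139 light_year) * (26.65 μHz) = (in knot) 1.538e+12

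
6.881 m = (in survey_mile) 0.004276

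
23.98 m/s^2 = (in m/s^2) 23.98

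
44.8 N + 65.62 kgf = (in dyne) 6.883e+07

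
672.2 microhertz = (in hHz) 6.722e-06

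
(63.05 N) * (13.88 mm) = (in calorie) 0.2092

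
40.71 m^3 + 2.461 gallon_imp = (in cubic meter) 40.72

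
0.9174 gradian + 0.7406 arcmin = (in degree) 0.838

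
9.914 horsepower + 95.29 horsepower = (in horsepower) 105.2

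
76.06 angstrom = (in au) 5.084e-20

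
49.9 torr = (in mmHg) 49.9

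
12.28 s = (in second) 12.28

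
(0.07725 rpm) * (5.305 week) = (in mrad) 2.596e+07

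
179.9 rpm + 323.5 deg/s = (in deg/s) 1403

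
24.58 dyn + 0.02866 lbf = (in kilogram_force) 0.01303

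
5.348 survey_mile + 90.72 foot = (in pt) 2.448e+07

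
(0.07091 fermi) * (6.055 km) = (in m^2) 4.294e-13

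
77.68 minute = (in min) 77.68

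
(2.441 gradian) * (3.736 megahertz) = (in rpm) 1.368e+06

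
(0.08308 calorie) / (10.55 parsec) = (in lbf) 2.4e-19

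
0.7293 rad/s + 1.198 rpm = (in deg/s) 48.97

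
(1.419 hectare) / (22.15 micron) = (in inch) 2.522e+10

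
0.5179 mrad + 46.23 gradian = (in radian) 0.7267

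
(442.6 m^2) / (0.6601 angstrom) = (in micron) 6.705e+18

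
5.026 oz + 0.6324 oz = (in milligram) 1.604e+05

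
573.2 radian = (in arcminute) 1.971e+06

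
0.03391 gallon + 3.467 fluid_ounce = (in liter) 0.2309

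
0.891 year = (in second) 2.81e+07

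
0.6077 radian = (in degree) 34.82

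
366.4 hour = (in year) 0.04183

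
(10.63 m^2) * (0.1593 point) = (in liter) 0.5974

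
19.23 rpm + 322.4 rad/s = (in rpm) 3098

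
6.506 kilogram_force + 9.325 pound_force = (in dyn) 1.053e+07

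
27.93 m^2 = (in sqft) 300.6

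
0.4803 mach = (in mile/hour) 365.8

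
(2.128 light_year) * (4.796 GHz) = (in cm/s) 9.656e+27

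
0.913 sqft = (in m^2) 0.08482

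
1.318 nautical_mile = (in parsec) 7.911e-14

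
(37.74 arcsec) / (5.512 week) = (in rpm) 5.241e-10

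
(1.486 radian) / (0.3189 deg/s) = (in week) 0.0004414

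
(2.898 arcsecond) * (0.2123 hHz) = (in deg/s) 0.01709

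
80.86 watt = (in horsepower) 0.1084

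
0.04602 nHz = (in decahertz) 4.602e-12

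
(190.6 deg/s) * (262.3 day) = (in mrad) 7.539e+10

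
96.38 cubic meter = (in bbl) 606.2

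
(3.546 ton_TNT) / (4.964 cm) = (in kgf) 3.048e+10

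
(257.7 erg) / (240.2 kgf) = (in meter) 1.094e-08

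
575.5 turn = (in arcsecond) 7.458e+08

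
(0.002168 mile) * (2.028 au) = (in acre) 2.616e+08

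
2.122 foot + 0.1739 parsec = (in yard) 5.868e+15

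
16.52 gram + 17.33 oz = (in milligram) 5.078e+05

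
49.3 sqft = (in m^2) 4.58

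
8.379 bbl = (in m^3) 1.332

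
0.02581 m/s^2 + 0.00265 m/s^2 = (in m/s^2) 0.02846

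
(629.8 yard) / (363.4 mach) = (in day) 5.387e-08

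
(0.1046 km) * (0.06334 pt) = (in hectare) 2.337e-07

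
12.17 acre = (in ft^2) 5.301e+05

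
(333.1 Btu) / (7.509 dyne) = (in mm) 4.68e+12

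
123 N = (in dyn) 1.23e+07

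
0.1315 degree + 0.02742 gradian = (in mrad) 2.726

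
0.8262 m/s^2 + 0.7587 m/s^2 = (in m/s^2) 1.585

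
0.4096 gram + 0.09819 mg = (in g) 0.4097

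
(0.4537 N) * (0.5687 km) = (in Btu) 0.2446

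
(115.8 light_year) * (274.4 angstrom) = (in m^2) 3.006e+10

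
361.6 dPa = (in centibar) 0.03616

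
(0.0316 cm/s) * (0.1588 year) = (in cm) 1.583e+05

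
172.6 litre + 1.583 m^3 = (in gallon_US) 463.8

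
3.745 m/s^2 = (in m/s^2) 3.745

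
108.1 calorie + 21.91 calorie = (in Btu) 0.5156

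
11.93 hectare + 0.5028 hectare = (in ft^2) 1.338e+06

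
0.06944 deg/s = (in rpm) 0.01157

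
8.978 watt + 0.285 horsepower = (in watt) 221.5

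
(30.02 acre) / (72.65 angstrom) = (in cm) 1.672e+15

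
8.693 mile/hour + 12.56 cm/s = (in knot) 7.798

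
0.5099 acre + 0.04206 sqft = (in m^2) 2063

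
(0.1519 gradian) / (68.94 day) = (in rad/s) 4.006e-10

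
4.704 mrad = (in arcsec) 970.3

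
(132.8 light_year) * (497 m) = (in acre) 1.543e+17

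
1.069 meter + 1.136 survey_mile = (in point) 5.185e+06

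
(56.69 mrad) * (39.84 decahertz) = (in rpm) 215.7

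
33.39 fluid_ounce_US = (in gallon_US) 0.2609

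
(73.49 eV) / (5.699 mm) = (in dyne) 2.066e-10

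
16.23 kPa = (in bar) 0.1623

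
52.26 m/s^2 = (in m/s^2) 52.26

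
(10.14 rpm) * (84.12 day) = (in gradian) 4.913e+08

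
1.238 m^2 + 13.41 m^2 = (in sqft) 157.7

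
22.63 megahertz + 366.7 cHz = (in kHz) 2.263e+04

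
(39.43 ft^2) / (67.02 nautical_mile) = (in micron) 29.51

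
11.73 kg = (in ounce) 413.8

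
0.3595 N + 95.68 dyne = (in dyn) 3.605e+04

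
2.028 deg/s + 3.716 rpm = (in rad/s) 0.4245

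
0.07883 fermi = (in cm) 7.883e-15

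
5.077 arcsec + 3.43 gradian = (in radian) 0.0539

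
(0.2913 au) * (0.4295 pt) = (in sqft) 7.107e+07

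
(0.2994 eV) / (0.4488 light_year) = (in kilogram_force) 1.152e-36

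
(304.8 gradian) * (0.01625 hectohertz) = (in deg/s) 445.8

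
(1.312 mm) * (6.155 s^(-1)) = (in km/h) 0.02907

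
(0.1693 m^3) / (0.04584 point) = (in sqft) 1.127e+05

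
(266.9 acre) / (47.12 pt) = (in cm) 6.498e+09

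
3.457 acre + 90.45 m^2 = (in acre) 3.479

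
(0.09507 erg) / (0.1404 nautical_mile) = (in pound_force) 8.22e-12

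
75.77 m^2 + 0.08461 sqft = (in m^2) 75.78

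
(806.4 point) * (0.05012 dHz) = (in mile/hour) 0.003189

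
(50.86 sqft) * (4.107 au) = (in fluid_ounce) 9.816e+16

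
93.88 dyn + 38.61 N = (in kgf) 3.937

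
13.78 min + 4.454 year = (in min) 2.341e+06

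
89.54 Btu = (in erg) 9.447e+11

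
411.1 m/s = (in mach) 1.207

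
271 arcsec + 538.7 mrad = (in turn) 0.08595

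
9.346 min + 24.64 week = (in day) 172.5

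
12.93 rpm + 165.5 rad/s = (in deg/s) 9560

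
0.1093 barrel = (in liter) 17.38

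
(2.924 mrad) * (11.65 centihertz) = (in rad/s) 0.0003406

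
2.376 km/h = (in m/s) 0.66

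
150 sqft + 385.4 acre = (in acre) 385.4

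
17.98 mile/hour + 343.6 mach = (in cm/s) 1.17e+07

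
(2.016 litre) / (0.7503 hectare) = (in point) 0.0007616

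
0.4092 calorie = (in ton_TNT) 4.092e-10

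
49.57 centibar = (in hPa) 495.7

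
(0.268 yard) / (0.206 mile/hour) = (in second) 2.661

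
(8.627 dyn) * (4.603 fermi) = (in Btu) 3.764e-22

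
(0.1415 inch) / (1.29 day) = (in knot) 6.268e-08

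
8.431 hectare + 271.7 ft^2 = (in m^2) 8.434e+04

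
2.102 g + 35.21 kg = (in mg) 3.521e+07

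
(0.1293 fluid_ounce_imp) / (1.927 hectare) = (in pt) 5.404e-07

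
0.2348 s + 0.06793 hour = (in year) 7.762e-06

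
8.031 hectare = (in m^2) 8.031e+04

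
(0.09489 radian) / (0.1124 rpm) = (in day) 9.331e-05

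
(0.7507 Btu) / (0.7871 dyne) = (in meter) 1.006e+08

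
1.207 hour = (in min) 72.42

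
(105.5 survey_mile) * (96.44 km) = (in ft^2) 1.763e+11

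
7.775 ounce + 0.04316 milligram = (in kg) 0.2204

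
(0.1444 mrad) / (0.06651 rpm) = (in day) 2.4e-07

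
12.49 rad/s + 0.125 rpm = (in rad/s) 12.5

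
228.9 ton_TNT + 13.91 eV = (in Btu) 9.077e+08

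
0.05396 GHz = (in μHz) 5.396e+13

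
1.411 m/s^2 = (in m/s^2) 1.411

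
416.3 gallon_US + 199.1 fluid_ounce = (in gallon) 417.9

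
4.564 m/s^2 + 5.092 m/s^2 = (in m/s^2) 9.656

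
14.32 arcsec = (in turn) 1.105e-05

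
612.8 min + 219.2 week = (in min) 2.21e+06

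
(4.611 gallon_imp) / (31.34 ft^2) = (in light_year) 7.61e-19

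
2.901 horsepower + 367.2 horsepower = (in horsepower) 370.1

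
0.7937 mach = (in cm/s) 2.703e+04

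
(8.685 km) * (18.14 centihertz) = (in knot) 3062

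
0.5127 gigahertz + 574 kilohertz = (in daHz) 5.133e+07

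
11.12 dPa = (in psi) 0.0001613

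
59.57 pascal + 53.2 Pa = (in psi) 0.01636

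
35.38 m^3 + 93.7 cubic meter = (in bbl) 811.9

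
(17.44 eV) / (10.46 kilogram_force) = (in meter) 2.724e-20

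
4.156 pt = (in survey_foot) 0.00481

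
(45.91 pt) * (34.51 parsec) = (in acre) 4.262e+12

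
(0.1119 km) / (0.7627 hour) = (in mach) 0.0001197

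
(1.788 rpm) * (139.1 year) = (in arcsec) 1.694e+14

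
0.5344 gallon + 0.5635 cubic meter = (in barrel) 3.557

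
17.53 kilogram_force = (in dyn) 1.719e+07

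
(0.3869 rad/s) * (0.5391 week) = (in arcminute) 4.337e+08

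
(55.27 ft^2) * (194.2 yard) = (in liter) 9.118e+05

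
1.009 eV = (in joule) 1.617e-19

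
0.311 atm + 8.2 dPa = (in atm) 0.311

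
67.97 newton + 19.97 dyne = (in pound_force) 15.28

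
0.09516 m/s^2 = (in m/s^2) 0.09516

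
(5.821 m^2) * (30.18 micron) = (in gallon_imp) 0.03864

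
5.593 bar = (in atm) 5.52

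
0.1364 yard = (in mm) 124.7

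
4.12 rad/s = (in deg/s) 236.1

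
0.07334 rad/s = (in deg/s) 4.202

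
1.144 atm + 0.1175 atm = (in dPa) 1.278e+06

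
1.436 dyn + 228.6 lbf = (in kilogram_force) 103.7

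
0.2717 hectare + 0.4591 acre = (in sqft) 4.924e+04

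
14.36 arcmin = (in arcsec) 861.6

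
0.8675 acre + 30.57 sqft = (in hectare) 0.3513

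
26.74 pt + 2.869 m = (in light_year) 3.043e-16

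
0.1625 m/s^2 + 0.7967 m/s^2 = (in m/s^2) 0.9592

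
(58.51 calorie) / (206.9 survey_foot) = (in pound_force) 0.8727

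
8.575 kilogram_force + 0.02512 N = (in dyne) 8.412e+06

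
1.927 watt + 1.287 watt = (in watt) 3.214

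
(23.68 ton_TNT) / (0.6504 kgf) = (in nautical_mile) 8.387e+06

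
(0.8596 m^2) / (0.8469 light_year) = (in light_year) 1.134e-32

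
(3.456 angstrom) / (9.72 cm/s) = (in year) 1.127e-16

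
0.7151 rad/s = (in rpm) 6.829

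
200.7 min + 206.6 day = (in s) 1.786e+07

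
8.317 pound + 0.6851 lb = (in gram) 4083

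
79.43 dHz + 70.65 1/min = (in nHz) 9.121e+09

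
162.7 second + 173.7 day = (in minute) 2.501e+05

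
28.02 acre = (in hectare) 11.34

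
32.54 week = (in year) 0.6241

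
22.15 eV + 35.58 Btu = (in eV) 2.343e+23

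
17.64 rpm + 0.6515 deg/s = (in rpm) 17.75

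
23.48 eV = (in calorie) 8.991e-19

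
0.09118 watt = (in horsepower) 0.0001223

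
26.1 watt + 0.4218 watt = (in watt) 26.52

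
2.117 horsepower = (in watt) 1579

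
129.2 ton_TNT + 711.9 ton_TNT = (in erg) 3.519e+19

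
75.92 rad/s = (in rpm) 725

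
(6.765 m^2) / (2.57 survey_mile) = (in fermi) 1.636e+12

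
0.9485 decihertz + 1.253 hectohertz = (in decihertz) 1254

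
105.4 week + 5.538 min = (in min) 1.062e+06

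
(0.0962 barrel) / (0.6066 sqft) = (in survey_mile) 0.0001686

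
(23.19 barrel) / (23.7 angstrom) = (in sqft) 1.674e+10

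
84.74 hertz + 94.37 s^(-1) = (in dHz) 1791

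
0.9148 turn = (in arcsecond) 1.186e+06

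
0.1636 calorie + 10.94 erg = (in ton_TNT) 1.636e-10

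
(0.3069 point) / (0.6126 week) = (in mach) 8.582e-13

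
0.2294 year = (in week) 11.96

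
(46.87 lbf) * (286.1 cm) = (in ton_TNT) 1.426e-07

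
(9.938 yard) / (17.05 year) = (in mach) 4.963e-11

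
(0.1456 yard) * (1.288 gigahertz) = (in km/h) 6.173e+08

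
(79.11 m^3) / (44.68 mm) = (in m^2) 1771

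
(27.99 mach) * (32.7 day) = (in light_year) 2.846e-06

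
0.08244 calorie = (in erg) 3.449e+06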